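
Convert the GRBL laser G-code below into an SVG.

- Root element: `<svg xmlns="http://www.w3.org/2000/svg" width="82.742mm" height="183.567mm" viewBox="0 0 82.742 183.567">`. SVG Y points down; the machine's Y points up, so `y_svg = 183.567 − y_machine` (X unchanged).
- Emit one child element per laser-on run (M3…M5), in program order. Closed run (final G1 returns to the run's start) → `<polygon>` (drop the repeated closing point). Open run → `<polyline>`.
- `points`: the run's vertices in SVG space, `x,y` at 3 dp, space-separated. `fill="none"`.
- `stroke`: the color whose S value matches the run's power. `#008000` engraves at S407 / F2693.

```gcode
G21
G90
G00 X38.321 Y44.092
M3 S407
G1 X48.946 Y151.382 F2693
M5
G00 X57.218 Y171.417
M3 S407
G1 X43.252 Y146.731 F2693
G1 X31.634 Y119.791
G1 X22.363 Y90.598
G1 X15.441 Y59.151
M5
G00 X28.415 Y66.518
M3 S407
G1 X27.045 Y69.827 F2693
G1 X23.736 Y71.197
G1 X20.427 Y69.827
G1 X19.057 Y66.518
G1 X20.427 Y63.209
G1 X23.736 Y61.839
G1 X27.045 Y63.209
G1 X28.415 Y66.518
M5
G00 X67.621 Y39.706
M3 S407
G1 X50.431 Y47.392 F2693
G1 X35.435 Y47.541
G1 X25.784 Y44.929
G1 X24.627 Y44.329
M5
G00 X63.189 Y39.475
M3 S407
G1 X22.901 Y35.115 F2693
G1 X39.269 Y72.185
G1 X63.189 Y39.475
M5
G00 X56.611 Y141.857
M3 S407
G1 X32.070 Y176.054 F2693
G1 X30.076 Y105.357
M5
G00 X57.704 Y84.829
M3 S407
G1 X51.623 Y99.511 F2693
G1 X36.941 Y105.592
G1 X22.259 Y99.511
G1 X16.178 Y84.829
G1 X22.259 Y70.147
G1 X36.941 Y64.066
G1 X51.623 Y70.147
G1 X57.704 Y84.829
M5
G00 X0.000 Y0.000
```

Each laser-on run becomes one SVG element. Flip Y back into SVG space with y_svg = 183.567 − y_machine. Every run uses S407, so all elements get stroke `#008000` (engrave).

Run 1: The run is open, so emit a `<polyline>` with points (Y-flipped): 38.321,139.475 48.946,32.185.

Run 2: The run is open, so emit a `<polyline>` with points (Y-flipped): 57.218,12.150 43.252,36.836 31.634,63.776 22.363,92.969 15.441,124.416.

Run 3: The run returns to its start, so emit a `<polygon>` with points (Y-flipped): 28.415,117.049 27.045,113.740 23.736,112.370 20.427,113.740 19.057,117.049 20.427,120.358 23.736,121.728 27.045,120.358.

Run 4: The run is open, so emit a `<polyline>` with points (Y-flipped): 67.621,143.861 50.431,136.175 35.435,136.026 25.784,138.638 24.627,139.238.

Run 5: The run returns to its start, so emit a `<polygon>` with points (Y-flipped): 63.189,144.092 22.901,148.452 39.269,111.382.

Run 6: The run is open, so emit a `<polyline>` with points (Y-flipped): 56.611,41.710 32.070,7.513 30.076,78.210.

Run 7: The run returns to its start, so emit a `<polygon>` with points (Y-flipped): 57.704,98.738 51.623,84.056 36.941,77.975 22.259,84.056 16.178,98.738 22.259,113.420 36.941,119.501 51.623,113.420.

<svg xmlns="http://www.w3.org/2000/svg" width="82.742mm" height="183.567mm" viewBox="0 0 82.742 183.567">
  <polyline points="38.321,139.475 48.946,32.185" fill="none" stroke="#008000"/>
  <polyline points="57.218,12.150 43.252,36.836 31.634,63.776 22.363,92.969 15.441,124.416" fill="none" stroke="#008000"/>
  <polygon points="28.415,117.049 27.045,113.740 23.736,112.370 20.427,113.740 19.057,117.049 20.427,120.358 23.736,121.728 27.045,120.358" fill="none" stroke="#008000"/>
  <polyline points="67.621,143.861 50.431,136.175 35.435,136.026 25.784,138.638 24.627,139.238" fill="none" stroke="#008000"/>
  <polygon points="63.189,144.092 22.901,148.452 39.269,111.382" fill="none" stroke="#008000"/>
  <polyline points="56.611,41.710 32.070,7.513 30.076,78.210" fill="none" stroke="#008000"/>
  <polygon points="57.704,98.738 51.623,84.056 36.941,77.975 22.259,84.056 16.178,98.738 22.259,113.420 36.941,119.501 51.623,113.420" fill="none" stroke="#008000"/>
</svg>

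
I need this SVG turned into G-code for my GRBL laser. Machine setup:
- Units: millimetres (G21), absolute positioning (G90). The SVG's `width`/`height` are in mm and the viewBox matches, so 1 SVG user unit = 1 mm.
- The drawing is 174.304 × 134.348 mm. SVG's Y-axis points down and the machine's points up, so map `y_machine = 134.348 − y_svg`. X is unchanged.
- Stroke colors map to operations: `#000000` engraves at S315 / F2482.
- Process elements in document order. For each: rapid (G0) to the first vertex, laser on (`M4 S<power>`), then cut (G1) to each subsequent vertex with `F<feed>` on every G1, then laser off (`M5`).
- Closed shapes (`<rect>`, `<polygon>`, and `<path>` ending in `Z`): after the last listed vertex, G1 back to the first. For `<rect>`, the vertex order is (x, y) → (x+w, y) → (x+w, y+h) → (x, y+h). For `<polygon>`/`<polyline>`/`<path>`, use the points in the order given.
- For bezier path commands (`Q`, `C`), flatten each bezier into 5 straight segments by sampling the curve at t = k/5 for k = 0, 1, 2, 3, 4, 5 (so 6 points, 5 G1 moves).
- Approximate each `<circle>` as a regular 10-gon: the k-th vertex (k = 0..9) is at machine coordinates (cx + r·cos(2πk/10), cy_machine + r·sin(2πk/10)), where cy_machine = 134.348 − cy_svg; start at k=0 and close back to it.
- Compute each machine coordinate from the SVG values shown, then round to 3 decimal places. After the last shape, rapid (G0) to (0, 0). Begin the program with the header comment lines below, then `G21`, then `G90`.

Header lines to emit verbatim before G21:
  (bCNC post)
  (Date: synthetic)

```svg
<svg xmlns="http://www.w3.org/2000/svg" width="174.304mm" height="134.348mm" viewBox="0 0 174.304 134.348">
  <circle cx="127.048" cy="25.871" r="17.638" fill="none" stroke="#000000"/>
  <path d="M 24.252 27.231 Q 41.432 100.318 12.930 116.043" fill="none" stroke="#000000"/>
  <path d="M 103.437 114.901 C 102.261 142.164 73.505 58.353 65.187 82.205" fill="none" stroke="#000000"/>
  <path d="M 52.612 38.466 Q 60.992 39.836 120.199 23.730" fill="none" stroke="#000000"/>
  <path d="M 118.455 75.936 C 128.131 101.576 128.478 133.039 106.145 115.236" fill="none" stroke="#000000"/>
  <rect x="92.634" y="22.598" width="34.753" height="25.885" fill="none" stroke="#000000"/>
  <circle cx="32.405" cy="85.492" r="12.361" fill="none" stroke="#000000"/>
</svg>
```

viewBox `0 0 174.304 134.348` with mm width/height → 1 unit = 1 mm. Flip: y_m = 134.348 − y_svg.

**Shape 1** — `<circle>` circle, stroke `#000000` → engrave (S315, F2482). Machine vertices: (144.686,108.477) → (141.317,118.844) → (132.498,125.252) → (121.598,125.252) → (112.779,118.844) → (109.410,108.477) → (112.779,98.110) → (121.598,91.702) → (132.498,91.702) → (141.317,98.110) → (144.686,108.477). Closed: final G1 returns to the first vertex.

**Shape 2** — `<path>` quadratic bezier, stroke `#000000` → engrave (S315, F2482). Control points (SVG): P0=(24.252,27.231), P1=(41.432,100.318), P2=(12.930,116.043); sampled at t=k/5. Machine vertices: (24.252,107.117) → (29.297,80.177) → (30.687,57.825) → (28.422,40.063) → (22.504,26.889) → (12.930,18.305). Open path.

**Shape 3** — `<path>` cubic bezier, stroke `#000000` → engrave (S315, F2482). Control points (SVG): P0=(103.437,114.901), P1=(102.261,142.164), P2=(73.505,58.353), P3=(65.187,82.205); sampled at t=k/5. Machine vertices: (103.437,19.447) → (99.806,14.668) → (91.861,26.048) → (81.906,43.086) → (72.246,55.285) → (65.187,52.143). Open path.

**Shape 4** — `<path>` quadratic bezier, stroke `#000000` → engrave (S315, F2482). Control points (SVG): P0=(52.612,38.466), P1=(60.992,39.836), P2=(120.199,23.730); sampled at t=k/5. Machine vertices: (52.612,95.882) → (57.997,96.033) → (67.448,97.582) → (80.966,100.529) → (98.549,104.875) → (120.199,110.618). Open path.

**Shape 5** — `<path>` cubic bezier, stroke `#000000` → engrave (S315, F2482). Control points (SVG): P0=(118.455,75.936), P1=(128.131,101.576), P2=(128.478,133.039), P3=(106.145,115.236); sampled at t=k/5. Machine vertices: (118.455,58.412) → (123.034,42.770) → (124.734,28.375) → (122.913,17.870) → (116.930,13.901) → (106.145,19.112). Open path.

**Shape 6** — `<rect>` rectangle, stroke `#000000` → engrave (S315, F2482). Machine vertices: (92.634,111.750) → (127.387,111.750) → (127.387,85.865) → (92.634,85.865) → (92.634,111.750). Closed: final G1 returns to the first vertex.

**Shape 7** — `<circle>` circle, stroke `#000000` → engrave (S315, F2482). Machine vertices: (44.766,48.856) → (42.405,56.122) → (36.225,60.612) → (28.585,60.612) → (22.405,56.122) → (20.044,48.856) → (22.405,41.590) → (28.585,37.100) → (36.225,37.100) → (42.405,41.590) → (44.766,48.856). Closed: final G1 returns to the first vertex.

(bCNC post)
(Date: synthetic)
G21
G90
G0 X144.686 Y108.477
M4 S315
G1 X141.317 Y118.844 F2482
G1 X132.498 Y125.252 F2482
G1 X121.598 Y125.252 F2482
G1 X112.779 Y118.844 F2482
G1 X109.410 Y108.477 F2482
G1 X112.779 Y98.110 F2482
G1 X121.598 Y91.702 F2482
G1 X132.498 Y91.702 F2482
G1 X141.317 Y98.110 F2482
G1 X144.686 Y108.477 F2482
M5
G0 X24.252 Y107.117
M4 S315
G1 X29.297 Y80.177 F2482
G1 X30.687 Y57.825 F2482
G1 X28.422 Y40.063 F2482
G1 X22.504 Y26.889 F2482
G1 X12.930 Y18.305 F2482
M5
G0 X103.437 Y19.447
M4 S315
G1 X99.806 Y14.668 F2482
G1 X91.861 Y26.048 F2482
G1 X81.906 Y43.086 F2482
G1 X72.246 Y55.285 F2482
G1 X65.187 Y52.143 F2482
M5
G0 X52.612 Y95.882
M4 S315
G1 X57.997 Y96.033 F2482
G1 X67.448 Y97.582 F2482
G1 X80.966 Y100.529 F2482
G1 X98.549 Y104.875 F2482
G1 X120.199 Y110.618 F2482
M5
G0 X118.455 Y58.412
M4 S315
G1 X123.034 Y42.770 F2482
G1 X124.734 Y28.375 F2482
G1 X122.913 Y17.870 F2482
G1 X116.930 Y13.901 F2482
G1 X106.145 Y19.112 F2482
M5
G0 X92.634 Y111.750
M4 S315
G1 X127.387 Y111.750 F2482
G1 X127.387 Y85.865 F2482
G1 X92.634 Y85.865 F2482
G1 X92.634 Y111.750 F2482
M5
G0 X44.766 Y48.856
M4 S315
G1 X42.405 Y56.122 F2482
G1 X36.225 Y60.612 F2482
G1 X28.585 Y60.612 F2482
G1 X22.405 Y56.122 F2482
G1 X20.044 Y48.856 F2482
G1 X22.405 Y41.590 F2482
G1 X28.585 Y37.100 F2482
G1 X36.225 Y37.100 F2482
G1 X42.405 Y41.590 F2482
G1 X44.766 Y48.856 F2482
M5
G0 X0.000 Y0.000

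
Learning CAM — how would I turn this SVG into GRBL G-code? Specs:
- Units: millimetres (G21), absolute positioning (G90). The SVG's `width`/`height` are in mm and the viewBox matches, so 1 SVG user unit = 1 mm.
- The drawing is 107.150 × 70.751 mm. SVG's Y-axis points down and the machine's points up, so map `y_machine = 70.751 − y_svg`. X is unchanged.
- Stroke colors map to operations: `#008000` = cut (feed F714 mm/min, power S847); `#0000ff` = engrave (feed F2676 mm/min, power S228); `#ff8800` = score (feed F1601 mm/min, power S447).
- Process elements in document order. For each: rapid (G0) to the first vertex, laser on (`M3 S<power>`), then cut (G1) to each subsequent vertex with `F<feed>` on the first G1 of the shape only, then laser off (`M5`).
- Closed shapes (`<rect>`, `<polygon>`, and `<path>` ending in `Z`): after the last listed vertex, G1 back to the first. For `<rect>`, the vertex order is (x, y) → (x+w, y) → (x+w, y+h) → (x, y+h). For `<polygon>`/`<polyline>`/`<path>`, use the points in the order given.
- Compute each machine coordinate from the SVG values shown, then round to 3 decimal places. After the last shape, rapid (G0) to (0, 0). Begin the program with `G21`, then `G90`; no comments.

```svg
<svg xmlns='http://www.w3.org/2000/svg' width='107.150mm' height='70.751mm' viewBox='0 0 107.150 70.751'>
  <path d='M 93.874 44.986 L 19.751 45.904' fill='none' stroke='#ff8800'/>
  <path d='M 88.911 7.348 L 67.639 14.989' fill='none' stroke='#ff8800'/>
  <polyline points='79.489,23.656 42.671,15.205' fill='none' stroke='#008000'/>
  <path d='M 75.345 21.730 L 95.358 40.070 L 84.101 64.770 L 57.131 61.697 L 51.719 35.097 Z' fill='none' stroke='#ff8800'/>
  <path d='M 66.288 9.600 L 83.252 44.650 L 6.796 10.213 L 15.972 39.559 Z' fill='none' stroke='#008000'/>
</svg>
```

G21
G90
G0 X93.874 Y25.765
M3 S447
G1 X19.751 Y24.847 F1601
M5
G0 X88.911 Y63.403
M3 S447
G1 X67.639 Y55.762 F1601
M5
G0 X79.489 Y47.095
M3 S847
G1 X42.671 Y55.546 F714
M5
G0 X75.345 Y49.021
M3 S447
G1 X95.358 Y30.681 F1601
G1 X84.101 Y5.981
G1 X57.131 Y9.054
G1 X51.719 Y35.654
G1 X75.345 Y49.021
M5
G0 X66.288 Y61.151
M3 S847
G1 X83.252 Y26.101 F714
G1 X6.796 Y60.538
G1 X15.972 Y31.192
G1 X66.288 Y61.151
M5
G0 X0.000 Y0.000

1 u = 1 mm; y_m = 70.751 − y.

[1] `<path>` line segment, #ff8800→score S447 F1601: (93.874,25.765) → (19.751,24.847)

[2] `<path>` line segment, #ff8800→score S447 F1601: (88.911,63.403) → (67.639,55.762)

[3] `<polyline>` line segment, #008000→cut S847 F714: (79.489,47.095) → (42.671,55.546)

[4] `<path>` regular polygon, #ff8800→score S447 F1601: (75.345,49.021) → (95.358,30.681) → (84.101,5.981) → (57.131,9.054) → (51.719,35.654) → (75.345,49.021) (closed)

[5] `<path>` closed polygon, #008000→cut S847 F714: (66.288,61.151) → (83.252,26.101) → (6.796,60.538) → (15.972,31.192) → (66.288,61.151) (closed)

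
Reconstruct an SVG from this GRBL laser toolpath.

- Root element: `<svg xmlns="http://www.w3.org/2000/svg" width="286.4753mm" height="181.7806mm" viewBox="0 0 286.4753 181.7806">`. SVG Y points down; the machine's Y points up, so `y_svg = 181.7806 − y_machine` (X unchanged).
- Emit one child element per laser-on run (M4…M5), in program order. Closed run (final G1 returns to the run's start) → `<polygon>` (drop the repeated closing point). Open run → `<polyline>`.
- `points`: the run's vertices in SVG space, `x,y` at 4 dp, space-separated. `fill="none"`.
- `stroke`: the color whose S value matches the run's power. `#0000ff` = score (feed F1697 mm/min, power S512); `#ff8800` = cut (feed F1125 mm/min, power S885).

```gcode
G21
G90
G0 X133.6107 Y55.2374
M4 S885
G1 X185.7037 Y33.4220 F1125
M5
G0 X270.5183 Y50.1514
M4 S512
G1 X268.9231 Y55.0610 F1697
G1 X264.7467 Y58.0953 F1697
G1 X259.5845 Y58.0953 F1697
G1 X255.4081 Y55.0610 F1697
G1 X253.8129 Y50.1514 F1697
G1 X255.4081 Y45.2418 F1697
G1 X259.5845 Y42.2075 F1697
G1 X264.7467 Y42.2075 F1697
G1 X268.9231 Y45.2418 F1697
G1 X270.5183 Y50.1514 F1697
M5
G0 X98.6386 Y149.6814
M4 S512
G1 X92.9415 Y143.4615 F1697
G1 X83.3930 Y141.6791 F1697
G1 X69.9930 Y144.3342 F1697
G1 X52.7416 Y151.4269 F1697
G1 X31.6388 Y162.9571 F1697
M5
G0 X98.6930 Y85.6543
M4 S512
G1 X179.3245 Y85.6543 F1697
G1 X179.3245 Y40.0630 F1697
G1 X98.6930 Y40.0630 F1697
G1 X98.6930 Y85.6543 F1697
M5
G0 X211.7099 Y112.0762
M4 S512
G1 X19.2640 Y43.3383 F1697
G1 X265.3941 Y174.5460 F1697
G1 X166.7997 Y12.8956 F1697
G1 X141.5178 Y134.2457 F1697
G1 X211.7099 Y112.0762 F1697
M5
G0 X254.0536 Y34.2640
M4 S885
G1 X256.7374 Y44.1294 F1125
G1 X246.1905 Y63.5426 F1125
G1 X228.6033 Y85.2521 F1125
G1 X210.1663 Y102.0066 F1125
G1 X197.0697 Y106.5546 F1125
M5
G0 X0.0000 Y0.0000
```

<svg xmlns="http://www.w3.org/2000/svg" width="286.4753mm" height="181.7806mm" viewBox="0 0 286.4753 181.7806">
  <polyline points="133.6107,126.5432 185.7037,148.3586" fill="none" stroke="#ff8800"/>
  <polygon points="270.5183,131.6292 268.9231,126.7196 264.7467,123.6853 259.5845,123.6853 255.4081,126.7196 253.8129,131.6292 255.4081,136.5388 259.5845,139.5731 264.7467,139.5731 268.9231,136.5388" fill="none" stroke="#0000ff"/>
  <polyline points="98.6386,32.0992 92.9415,38.3191 83.3930,40.1015 69.9930,37.4464 52.7416,30.3537 31.6388,18.8235" fill="none" stroke="#0000ff"/>
  <polygon points="98.6930,96.1263 179.3245,96.1263 179.3245,141.7176 98.6930,141.7176" fill="none" stroke="#0000ff"/>
  <polygon points="211.7099,69.7044 19.2640,138.4423 265.3941,7.2346 166.7997,168.8850 141.5178,47.5349" fill="none" stroke="#0000ff"/>
  <polyline points="254.0536,147.5166 256.7374,137.6512 246.1905,118.2380 228.6033,96.5285 210.1663,79.7740 197.0697,75.2260" fill="none" stroke="#ff8800"/>
</svg>

Each laser-on run becomes one SVG element. Flip Y back into SVG space with y_svg = 181.7806 − y_machine.

Run 1: S885 ⇒ cut layer `#ff8800`. The run is open, so emit a `<polyline>` with points (Y-flipped): 133.6107,126.5432 185.7037,148.3586.

Run 2: the run's S512 means `#0000ff` (score). The run returns to its start, so emit a `<polygon>` with points (Y-flipped): 270.5183,131.6292 268.9231,126.7196 264.7467,123.6853 259.5845,123.6853 255.4081,126.7196 253.8129,131.6292 255.4081,136.5388 259.5845,139.5731 264.7467,139.5731 268.9231,136.5388.

Run 3: power S512 maps to stroke `#0000ff` (score). The run is open, so emit a `<polyline>` with points (Y-flipped): 98.6386,32.0992 92.9415,38.3191 83.3930,40.1015 69.9930,37.4464 52.7416,30.3537 31.6388,18.8235.

Run 4: power S512 maps to stroke `#0000ff` (score). The run returns to its start, so emit a `<polygon>` with points (Y-flipped): 98.6930,96.1263 179.3245,96.1263 179.3245,141.7176 98.6930,141.7176.

Run 5: power S512 maps to stroke `#0000ff` (score). The run returns to its start, so emit a `<polygon>` with points (Y-flipped): 211.7099,69.7044 19.2640,138.4423 265.3941,7.2346 166.7997,168.8850 141.5178,47.5349.

Run 6: power S885 maps to stroke `#ff8800` (cut). The run is open, so emit a `<polyline>` with points (Y-flipped): 254.0536,147.5166 256.7374,137.6512 246.1905,118.2380 228.6033,96.5285 210.1663,79.7740 197.0697,75.2260.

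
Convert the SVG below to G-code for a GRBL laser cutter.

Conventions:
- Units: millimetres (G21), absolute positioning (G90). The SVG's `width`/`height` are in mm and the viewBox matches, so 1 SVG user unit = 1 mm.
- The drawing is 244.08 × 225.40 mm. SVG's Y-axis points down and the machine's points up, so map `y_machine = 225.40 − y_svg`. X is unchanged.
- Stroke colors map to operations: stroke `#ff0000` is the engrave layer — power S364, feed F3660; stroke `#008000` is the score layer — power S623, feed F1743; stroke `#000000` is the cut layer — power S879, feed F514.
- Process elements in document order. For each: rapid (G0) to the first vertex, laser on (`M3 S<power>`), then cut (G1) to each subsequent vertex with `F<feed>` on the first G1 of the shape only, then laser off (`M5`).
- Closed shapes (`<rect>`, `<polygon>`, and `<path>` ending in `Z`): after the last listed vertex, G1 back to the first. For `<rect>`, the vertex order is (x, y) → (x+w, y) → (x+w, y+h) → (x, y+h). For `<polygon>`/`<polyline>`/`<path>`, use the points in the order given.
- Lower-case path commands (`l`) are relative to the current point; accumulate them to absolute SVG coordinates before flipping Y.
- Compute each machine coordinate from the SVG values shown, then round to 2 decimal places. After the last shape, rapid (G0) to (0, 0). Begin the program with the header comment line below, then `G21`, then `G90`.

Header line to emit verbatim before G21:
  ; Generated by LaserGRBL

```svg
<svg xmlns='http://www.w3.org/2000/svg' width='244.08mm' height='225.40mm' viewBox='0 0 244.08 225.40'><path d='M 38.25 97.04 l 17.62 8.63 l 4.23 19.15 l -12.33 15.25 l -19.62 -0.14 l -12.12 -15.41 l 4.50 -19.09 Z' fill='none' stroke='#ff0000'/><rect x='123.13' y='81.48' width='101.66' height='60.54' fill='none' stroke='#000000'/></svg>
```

; Generated by LaserGRBL
G21
G90
G0 X38.25 Y128.36
M3 S364
G1 X55.87 Y119.73 F3660
G1 X60.10 Y100.58
G1 X47.77 Y85.33
G1 X28.15 Y85.47
G1 X16.03 Y100.88
G1 X20.53 Y119.97
G1 X38.25 Y128.36
M5
G0 X123.13 Y143.92
M3 S879
G1 X224.79 Y143.92 F514
G1 X224.79 Y83.38
G1 X123.13 Y83.38
G1 X123.13 Y143.92
M5
G0 X0.00 Y0.00

1 u = 1 mm; y_m = 225.40 − y.

[1] `<path>` regular polygon, #ff0000→engrave S364 F3660: (38.25,128.36) → (55.87,119.73) → (60.10,100.58) → (47.77,85.33) → (28.15,85.47) → (16.03,100.88) → (20.53,119.97) → (38.25,128.36) (closed)

[2] `<rect>` rectangle, #000000→cut S879 F514: (123.13,143.92) → (224.79,143.92) → (224.79,83.38) → (123.13,83.38) → (123.13,143.92) (closed)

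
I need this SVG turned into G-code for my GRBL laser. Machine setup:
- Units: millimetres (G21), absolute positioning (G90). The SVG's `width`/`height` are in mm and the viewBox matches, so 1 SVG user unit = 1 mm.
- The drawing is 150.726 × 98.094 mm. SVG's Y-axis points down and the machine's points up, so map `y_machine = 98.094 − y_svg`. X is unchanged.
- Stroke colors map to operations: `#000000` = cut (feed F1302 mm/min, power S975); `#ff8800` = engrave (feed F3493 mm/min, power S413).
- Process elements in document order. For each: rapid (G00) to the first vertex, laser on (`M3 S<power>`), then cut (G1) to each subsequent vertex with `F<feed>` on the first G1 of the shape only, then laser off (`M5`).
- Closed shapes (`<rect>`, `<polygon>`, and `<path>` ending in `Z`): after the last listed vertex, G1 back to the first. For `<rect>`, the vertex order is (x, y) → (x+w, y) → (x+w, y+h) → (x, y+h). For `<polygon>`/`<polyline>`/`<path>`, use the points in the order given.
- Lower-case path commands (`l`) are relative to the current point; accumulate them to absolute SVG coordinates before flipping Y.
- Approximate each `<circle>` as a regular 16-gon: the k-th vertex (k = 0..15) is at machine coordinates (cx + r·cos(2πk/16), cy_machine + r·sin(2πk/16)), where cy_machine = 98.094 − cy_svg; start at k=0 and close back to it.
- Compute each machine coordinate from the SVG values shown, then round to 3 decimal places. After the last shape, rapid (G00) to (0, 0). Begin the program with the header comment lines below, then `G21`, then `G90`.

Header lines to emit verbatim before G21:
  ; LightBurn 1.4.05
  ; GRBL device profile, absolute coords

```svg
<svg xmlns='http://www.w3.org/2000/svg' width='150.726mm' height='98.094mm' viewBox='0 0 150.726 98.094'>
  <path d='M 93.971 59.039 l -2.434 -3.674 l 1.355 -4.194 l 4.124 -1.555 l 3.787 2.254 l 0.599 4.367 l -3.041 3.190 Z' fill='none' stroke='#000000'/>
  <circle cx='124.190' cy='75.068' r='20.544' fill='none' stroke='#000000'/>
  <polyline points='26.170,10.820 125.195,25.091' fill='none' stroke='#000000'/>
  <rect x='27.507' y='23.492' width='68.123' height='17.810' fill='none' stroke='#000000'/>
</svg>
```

; LightBurn 1.4.05
; GRBL device profile, absolute coords
G21
G90
G00 X93.971 Y39.055
M3 S975
G1 X91.537 Y42.729 F1302
G1 X92.892 Y46.923
G1 X97.016 Y48.478
G1 X100.803 Y46.224
G1 X101.402 Y41.857
G1 X98.361 Y38.667
G1 X93.971 Y39.055
M5
G00 X144.734 Y23.026
M3 S975
G1 X143.170 Y30.888 F1302
G1 X138.717 Y37.553
G1 X132.052 Y42.006
G1 X124.190 Y43.570
G1 X116.328 Y42.006
G1 X109.663 Y37.553
G1 X105.210 Y30.888
G1 X103.646 Y23.026
G1 X105.210 Y15.164
G1 X109.663 Y8.499
G1 X116.328 Y4.046
G1 X124.190 Y2.482
G1 X132.052 Y4.046
G1 X138.717 Y8.499
G1 X143.170 Y15.164
G1 X144.734 Y23.026
M5
G00 X26.170 Y87.274
M3 S975
G1 X125.195 Y73.003 F1302
M5
G00 X27.507 Y74.602
M3 S975
G1 X95.630 Y74.602 F1302
G1 X95.630 Y56.792
G1 X27.507 Y56.792
G1 X27.507 Y74.602
M5
G00 X0.000 Y0.000

1 u = 1 mm; y_m = 98.094 − y.

[1] `<path>` regular polygon, #000000→cut S975 F1302: (93.971,39.055) → (91.537,42.729) → (92.892,46.923) → (97.016,48.478) → (100.803,46.224) → (101.402,41.857) → (98.361,38.667) → (93.971,39.055) (closed)

[2] `<circle>` circle, #000000→cut S975 F1302: (144.734,23.026) → (143.170,30.888) → (138.717,37.553) → (132.052,42.006) → (124.190,43.570) → (116.328,42.006) → (109.663,37.553) → (105.210,30.888) → (103.646,23.026) → (105.210,15.164) → (109.663,8.499) → (116.328,4.046) → (124.190,2.482) → (132.052,4.046) → (138.717,8.499) → (143.170,15.164) → (144.734,23.026) (closed)

[3] `<polyline>` line segment, #000000→cut S975 F1302: (26.170,87.274) → (125.195,73.003)

[4] `<rect>` rectangle, #000000→cut S975 F1302: (27.507,74.602) → (95.630,74.602) → (95.630,56.792) → (27.507,56.792) → (27.507,74.602) (closed)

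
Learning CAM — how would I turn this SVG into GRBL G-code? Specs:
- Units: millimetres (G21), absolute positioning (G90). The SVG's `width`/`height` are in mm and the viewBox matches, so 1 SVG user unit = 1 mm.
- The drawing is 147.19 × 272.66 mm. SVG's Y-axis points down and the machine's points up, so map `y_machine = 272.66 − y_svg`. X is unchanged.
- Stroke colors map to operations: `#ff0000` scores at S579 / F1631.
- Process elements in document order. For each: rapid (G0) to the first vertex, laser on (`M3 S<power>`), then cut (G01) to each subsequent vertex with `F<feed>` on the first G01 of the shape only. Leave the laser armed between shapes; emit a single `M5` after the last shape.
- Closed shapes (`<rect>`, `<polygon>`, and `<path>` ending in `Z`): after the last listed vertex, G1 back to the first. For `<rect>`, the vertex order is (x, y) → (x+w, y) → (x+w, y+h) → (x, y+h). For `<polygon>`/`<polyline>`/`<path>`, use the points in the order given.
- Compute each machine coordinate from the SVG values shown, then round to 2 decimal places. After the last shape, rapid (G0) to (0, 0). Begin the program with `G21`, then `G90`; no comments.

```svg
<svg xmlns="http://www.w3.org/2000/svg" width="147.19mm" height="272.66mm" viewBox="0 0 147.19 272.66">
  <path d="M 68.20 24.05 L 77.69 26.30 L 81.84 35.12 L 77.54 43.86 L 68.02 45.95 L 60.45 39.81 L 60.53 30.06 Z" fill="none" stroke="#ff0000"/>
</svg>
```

Since the viewBox matches the mm dimensions, user units are millimetres directly. The only transform is the Y-flip y_m = 272.66 − y_svg.

Shape 1 is a regular polygon drawn with `<path>`. Its stroke #ff0000 means score at S579, F1631. After flipping Y the toolpath is (68.20,248.61) → (77.69,246.36) → (81.84,237.54) → (77.54,228.80) → (68.02,226.71) → (60.45,232.85) → (60.53,242.60) → (68.20,248.61), returning to the start.

G21
G90
G0 X68.20 Y248.61
M3 S579
G01 X77.69 Y246.36 F1631
G01 X81.84 Y237.54
G01 X77.54 Y228.80
G01 X68.02 Y226.71
G01 X60.45 Y232.85
G01 X60.53 Y242.60
G01 X68.20 Y248.61
M5
G0 X0.00 Y0.00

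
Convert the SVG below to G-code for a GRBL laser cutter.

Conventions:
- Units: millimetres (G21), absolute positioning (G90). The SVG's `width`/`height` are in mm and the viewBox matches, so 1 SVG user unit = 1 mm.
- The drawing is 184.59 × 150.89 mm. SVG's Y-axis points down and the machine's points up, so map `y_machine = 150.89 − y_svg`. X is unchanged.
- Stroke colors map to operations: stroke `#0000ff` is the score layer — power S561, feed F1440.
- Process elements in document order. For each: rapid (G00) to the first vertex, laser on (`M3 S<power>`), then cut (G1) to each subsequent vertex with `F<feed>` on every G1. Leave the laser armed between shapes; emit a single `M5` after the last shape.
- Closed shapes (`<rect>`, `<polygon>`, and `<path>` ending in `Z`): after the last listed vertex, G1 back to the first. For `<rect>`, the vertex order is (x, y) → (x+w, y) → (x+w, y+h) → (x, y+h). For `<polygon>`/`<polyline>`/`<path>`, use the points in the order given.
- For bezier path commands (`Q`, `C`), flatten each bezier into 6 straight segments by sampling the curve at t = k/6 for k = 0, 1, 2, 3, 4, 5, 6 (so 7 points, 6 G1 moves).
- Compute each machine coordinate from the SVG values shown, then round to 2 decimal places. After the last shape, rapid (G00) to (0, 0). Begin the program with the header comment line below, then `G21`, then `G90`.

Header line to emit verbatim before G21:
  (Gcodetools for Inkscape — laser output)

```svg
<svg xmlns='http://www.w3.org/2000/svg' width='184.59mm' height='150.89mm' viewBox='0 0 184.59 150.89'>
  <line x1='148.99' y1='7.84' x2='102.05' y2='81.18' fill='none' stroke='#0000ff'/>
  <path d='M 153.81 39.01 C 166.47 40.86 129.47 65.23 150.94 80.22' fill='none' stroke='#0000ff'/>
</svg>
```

(Gcodetools for Inkscape — laser output)
G21
G90
G00 X148.99 Y143.05
M3 S561
G1 X102.05 Y69.71 F1440
G00 X153.81 Y111.88
M3 S561
G1 X156.50 Y109.23 F1440
G1 X153.92 Y103.70 F1440
G1 X149.07 Y96.20 F1440
G1 X144.96 Y87.61 F1440
G1 X144.58 Y78.80 F1440
G1 X150.94 Y70.67 F1440
M5
G00 X0.00 Y0.00

Since the viewBox matches the mm dimensions, user units are millimetres directly. The only transform is the Y-flip y_m = 150.89 − y_svg.

Shape 1 is a line segment drawn with `<line>`. Its stroke #0000ff means score at S561, F1440. After flipping Y the toolpath is (148.99,143.05) → (102.05,69.71).

Shape 2 is a cubic bezier drawn with `<path>`. Its stroke #0000ff means score at S561, F1440. After flipping Y the toolpath is (153.81,111.88) → (156.50,109.23) → (153.92,103.70) → (149.07,96.20) → (144.96,87.61) → (144.58,78.80) → (150.94,70.67).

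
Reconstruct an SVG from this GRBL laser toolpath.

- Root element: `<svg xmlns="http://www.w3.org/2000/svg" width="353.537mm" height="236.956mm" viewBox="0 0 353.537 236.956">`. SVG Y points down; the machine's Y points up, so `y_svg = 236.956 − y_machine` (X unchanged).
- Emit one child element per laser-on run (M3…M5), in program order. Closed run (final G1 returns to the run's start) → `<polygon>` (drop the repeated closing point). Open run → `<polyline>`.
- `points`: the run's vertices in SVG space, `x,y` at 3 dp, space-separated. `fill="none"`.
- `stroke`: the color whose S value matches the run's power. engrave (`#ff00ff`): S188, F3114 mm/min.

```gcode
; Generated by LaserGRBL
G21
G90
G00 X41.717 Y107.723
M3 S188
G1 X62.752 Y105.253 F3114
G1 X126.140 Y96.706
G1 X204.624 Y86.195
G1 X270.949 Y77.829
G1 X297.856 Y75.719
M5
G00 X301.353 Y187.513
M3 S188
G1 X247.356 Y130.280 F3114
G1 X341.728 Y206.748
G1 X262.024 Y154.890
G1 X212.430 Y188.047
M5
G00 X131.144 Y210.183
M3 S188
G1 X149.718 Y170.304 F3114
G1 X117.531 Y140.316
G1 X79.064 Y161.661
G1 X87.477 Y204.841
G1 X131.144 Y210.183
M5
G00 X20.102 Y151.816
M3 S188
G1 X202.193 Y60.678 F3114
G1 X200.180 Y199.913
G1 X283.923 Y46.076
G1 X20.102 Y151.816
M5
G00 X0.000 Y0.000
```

<svg xmlns="http://www.w3.org/2000/svg" width="353.537mm" height="236.956mm" viewBox="0 0 353.537 236.956">
  <polyline points="41.717,129.233 62.752,131.703 126.140,140.250 204.624,150.761 270.949,159.127 297.856,161.237" fill="none" stroke="#ff00ff"/>
  <polyline points="301.353,49.443 247.356,106.676 341.728,30.208 262.024,82.066 212.430,48.909" fill="none" stroke="#ff00ff"/>
  <polygon points="131.144,26.773 149.718,66.652 117.531,96.640 79.064,75.295 87.477,32.115" fill="none" stroke="#ff00ff"/>
  <polygon points="20.102,85.140 202.193,176.278 200.180,37.043 283.923,190.880" fill="none" stroke="#ff00ff"/>
</svg>

Machine Y-up, SVG Y-down with viewBox height 236.956, so y_svg = 236.956 − y_machine; X carries over. Every run uses S188, so all elements get stroke `#ff00ff` (engrave).

Run 1: The run is open, so emit a `<polyline>` with points (Y-flipped): 41.717,129.233 62.752,131.703 126.140,140.250 204.624,150.761 270.949,159.127 297.856,161.237.

Run 2: The run is open, so emit a `<polyline>` with points (Y-flipped): 301.353,49.443 247.356,106.676 341.728,30.208 262.024,82.066 212.430,48.909.

Run 3: The run returns to its start, so emit a `<polygon>` with points (Y-flipped): 131.144,26.773 149.718,66.652 117.531,96.640 79.064,75.295 87.477,32.115.

Run 4: The run returns to its start, so emit a `<polygon>` with points (Y-flipped): 20.102,85.140 202.193,176.278 200.180,37.043 283.923,190.880.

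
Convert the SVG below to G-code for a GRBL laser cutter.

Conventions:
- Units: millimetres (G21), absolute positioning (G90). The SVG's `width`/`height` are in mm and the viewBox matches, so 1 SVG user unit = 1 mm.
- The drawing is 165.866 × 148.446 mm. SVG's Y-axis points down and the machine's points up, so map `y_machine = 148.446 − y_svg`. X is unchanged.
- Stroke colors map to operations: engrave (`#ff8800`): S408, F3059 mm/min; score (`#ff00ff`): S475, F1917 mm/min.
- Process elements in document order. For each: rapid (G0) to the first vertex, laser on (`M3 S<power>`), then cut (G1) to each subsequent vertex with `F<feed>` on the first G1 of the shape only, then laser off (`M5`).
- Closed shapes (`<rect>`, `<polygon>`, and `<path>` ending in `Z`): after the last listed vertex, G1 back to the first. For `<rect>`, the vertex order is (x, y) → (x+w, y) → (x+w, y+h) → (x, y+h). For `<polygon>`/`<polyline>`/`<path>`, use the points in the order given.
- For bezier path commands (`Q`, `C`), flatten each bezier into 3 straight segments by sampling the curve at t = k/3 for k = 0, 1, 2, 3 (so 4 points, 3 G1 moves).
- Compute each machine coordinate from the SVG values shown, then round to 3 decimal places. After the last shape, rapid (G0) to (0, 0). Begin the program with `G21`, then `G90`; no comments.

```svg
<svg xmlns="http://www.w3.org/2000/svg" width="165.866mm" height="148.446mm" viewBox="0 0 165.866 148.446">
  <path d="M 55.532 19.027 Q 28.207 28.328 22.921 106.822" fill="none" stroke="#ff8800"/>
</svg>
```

viewBox `0 0 165.866 148.446` with mm width/height → 1 unit = 1 mm. Flip: y_m = 148.446 − y_svg.

**Shape 1** — `<path>` quadratic bezier, stroke `#ff8800` → engrave (S408, F3059). Control points (SVG): P0=(55.532,19.027), P1=(28.207,28.328), P2=(22.921,106.822); sampled at t=k/3. Machine vertices: (55.532,129.419) → (39.764,115.530) → (28.894,86.265) → (22.921,41.624). Open path.

G21
G90
G0 X55.532 Y129.419
M3 S408
G1 X39.764 Y115.530 F3059
G1 X28.894 Y86.265
G1 X22.921 Y41.624
M5
G0 X0.000 Y0.000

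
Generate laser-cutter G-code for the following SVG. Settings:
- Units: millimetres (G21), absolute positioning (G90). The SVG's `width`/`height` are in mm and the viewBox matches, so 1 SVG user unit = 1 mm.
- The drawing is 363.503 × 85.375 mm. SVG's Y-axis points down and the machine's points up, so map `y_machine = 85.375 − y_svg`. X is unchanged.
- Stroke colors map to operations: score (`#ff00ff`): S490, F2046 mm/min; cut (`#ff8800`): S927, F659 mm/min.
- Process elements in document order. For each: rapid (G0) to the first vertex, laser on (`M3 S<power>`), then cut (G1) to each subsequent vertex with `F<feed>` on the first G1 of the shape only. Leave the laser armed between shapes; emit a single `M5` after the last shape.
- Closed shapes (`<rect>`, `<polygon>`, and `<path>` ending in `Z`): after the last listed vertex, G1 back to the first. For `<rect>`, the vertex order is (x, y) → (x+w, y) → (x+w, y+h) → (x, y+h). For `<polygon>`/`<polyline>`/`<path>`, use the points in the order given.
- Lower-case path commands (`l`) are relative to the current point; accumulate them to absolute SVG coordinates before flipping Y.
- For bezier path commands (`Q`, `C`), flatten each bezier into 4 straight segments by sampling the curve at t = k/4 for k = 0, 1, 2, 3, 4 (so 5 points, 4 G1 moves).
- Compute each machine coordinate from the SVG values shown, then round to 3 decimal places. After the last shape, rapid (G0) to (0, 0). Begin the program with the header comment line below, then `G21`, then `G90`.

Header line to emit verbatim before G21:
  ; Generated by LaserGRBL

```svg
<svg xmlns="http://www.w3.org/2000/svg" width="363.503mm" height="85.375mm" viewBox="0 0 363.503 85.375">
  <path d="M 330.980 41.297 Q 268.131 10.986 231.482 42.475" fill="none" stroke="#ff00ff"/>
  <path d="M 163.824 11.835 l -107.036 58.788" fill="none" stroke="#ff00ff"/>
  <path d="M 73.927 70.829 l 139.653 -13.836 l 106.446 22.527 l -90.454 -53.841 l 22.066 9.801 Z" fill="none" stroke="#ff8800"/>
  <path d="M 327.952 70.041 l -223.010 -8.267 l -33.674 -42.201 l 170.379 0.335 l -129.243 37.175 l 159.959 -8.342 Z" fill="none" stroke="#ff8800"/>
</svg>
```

; Generated by LaserGRBL
G21
G90
G0 X330.980 Y44.078
M3 S490
G1 X301.193 Y55.371 F2046
G1 X274.681 Y58.939
G1 X251.444 Y54.782
G1 X231.482 Y42.900
G0 X163.824 Y73.540
M3 S490
G1 X56.788 Y14.752 F2046
G0 X73.927 Y14.546
M3 S927
G1 X213.580 Y28.382 F659
G1 X320.026 Y5.855
G1 X229.572 Y59.696
G1 X251.638 Y49.895
G1 X73.927 Y14.546
G0 X327.952 Y15.334
M3 S927
G1 X104.942 Y23.601 F659
G1 X71.268 Y65.802
G1 X241.647 Y65.467
G1 X112.404 Y28.292
G1 X272.363 Y36.634
G1 X327.952 Y15.334
M5
G0 X0.000 Y0.000

viewBox `0 0 363.503 85.375` with mm width/height → 1 unit = 1 mm. Flip: y_m = 85.375 − y_svg.

**Shape 1** — `<path>` quadratic bezier, stroke `#ff00ff` → score (S490, F2046). Control points (SVG): P0=(330.980,41.297), P1=(268.131,10.986), P2=(231.482,42.475); sampled at t=k/4. Machine vertices: (330.980,44.078) → (301.193,55.371) → (274.681,58.939) → (251.444,54.782) → (231.482,42.900). Open path.

**Shape 2** — `<path>` line segment, stroke `#ff00ff` → score (S490, F2046). Machine vertices: (163.824,73.540) → (56.788,14.752). Open path.

**Shape 3** — `<path>` closed polygon, stroke `#ff8800` → cut (S927, F659). Machine vertices: (73.927,14.546) → (213.580,28.382) → (320.026,5.855) → (229.572,59.696) → (251.638,49.895) → (73.927,14.546). Closed: final G1 returns to the first vertex.

**Shape 4** — `<path>` closed polygon, stroke `#ff8800` → cut (S927, F659). Machine vertices: (327.952,15.334) → (104.942,23.601) → (71.268,65.802) → (241.647,65.467) → (112.404,28.292) → (272.363,36.634) → (327.952,15.334). Closed: final G1 returns to the first vertex.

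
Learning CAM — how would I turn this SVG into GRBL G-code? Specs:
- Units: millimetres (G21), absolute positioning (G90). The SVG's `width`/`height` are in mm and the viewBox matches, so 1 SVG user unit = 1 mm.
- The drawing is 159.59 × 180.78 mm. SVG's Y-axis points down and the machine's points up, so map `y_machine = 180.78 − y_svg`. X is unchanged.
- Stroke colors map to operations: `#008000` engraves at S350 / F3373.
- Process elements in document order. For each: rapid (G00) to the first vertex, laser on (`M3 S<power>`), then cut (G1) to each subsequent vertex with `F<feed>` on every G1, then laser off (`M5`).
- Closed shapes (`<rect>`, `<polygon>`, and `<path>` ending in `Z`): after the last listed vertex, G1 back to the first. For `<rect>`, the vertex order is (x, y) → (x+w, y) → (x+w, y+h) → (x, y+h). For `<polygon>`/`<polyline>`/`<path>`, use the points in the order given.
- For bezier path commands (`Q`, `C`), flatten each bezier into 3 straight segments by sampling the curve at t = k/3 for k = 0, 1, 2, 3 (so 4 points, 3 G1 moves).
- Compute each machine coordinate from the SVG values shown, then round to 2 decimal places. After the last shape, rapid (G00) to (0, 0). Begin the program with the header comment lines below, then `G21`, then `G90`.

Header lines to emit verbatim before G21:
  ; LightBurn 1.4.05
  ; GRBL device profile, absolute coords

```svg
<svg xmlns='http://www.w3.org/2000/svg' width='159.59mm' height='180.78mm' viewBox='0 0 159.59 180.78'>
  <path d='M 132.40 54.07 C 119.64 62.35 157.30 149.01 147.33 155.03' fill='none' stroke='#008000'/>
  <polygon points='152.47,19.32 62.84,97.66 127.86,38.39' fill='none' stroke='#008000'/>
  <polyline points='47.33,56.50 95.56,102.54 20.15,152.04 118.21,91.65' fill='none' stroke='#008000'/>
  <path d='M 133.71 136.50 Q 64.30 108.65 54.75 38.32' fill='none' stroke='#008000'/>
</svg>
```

; LightBurn 1.4.05
; GRBL device profile, absolute coords
G21
G90
G00 X132.40 Y126.71
M3 S350
G1 X132.82 Y98.19 F3373
G1 X145.05 Y52.76 F3373
G1 X147.33 Y25.75 F3373
M5
G00 X152.47 Y161.46
M3 S350
G1 X62.84 Y83.12 F3373
G1 X127.86 Y142.39 F3373
G1 X152.47 Y161.46 F3373
M5
G00 X47.33 Y124.28
M3 S350
G1 X95.56 Y78.24 F3373
G1 X20.15 Y28.74 F3373
G1 X118.21 Y89.13 F3373
M5
G00 X133.71 Y44.28
M3 S350
G1 X94.09 Y67.57 F3373
G1 X67.77 Y100.29 F3373
G1 X54.75 Y142.46 F3373
M5
G00 X0.00 Y0.00

viewBox `0 0 159.59 180.78` with mm width/height → 1 unit = 1 mm. Flip: y_m = 180.78 − y_svg.

**Shape 1** — `<path>` cubic bezier, stroke `#008000` → engrave (S350, F3373). Control points (SVG): P0=(132.40,54.07), P1=(119.64,62.35), P2=(157.30,149.01), P3=(147.33,155.03); sampled at t=k/3. Machine vertices: (132.40,126.71) → (132.82,98.19) → (145.05,52.76) → (147.33,25.75). Open path.

**Shape 2** — `<polygon>` closed polygon, stroke `#008000` → engrave (S350, F3373). Machine vertices: (152.47,161.46) → (62.84,83.12) → (127.86,142.39) → (152.47,161.46). Closed: final G1 returns to the first vertex.

**Shape 3** — `<polyline>` open polyline, stroke `#008000` → engrave (S350, F3373). Machine vertices: (47.33,124.28) → (95.56,78.24) → (20.15,28.74) → (118.21,89.13). Open path.

**Shape 4** — `<path>` quadratic bezier, stroke `#008000` → engrave (S350, F3373). Control points (SVG): P0=(133.71,136.50), P1=(64.30,108.65), P2=(54.75,38.32); sampled at t=k/3. Machine vertices: (133.71,44.28) → (94.09,67.57) → (67.77,100.29) → (54.75,142.46). Open path.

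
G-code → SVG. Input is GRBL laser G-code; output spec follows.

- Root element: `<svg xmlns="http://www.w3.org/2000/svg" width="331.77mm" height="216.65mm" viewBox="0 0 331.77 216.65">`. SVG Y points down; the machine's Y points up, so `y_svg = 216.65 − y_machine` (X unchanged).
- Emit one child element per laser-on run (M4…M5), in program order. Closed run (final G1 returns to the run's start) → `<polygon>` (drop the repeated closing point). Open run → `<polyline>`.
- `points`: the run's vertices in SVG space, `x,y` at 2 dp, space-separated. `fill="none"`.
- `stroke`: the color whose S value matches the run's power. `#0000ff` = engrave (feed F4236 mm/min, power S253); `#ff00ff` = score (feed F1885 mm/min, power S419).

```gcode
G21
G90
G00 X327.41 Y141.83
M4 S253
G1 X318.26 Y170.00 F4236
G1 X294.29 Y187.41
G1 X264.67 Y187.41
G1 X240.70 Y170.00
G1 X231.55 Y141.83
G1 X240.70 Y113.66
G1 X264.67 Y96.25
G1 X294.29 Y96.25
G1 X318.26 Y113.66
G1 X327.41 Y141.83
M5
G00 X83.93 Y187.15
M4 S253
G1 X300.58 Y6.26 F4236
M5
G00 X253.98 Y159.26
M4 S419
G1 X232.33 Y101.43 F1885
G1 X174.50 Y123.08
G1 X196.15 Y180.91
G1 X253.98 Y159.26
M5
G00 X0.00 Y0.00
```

Machine Y-up, SVG Y-down with viewBox height 216.65, so y_svg = 216.65 − y_machine; X carries over.

Run 1: the run's S253 means `#0000ff` (engrave). The run returns to its start, so emit a `<polygon>` with points (Y-flipped): 327.41,74.82 318.26,46.65 294.29,29.24 264.67,29.24 240.70,46.65 231.55,74.82 240.70,102.99 264.67,120.40 294.29,120.40 318.26,102.99.

Run 2: the run's S253 means `#0000ff` (engrave). The run is open, so emit a `<polyline>` with points (Y-flipped): 83.93,29.50 300.58,210.39.

Run 3: S419 ⇒ score layer `#ff00ff`. The run returns to its start, so emit a `<polygon>` with points (Y-flipped): 253.98,57.39 232.33,115.22 174.50,93.57 196.15,35.74.

<svg xmlns="http://www.w3.org/2000/svg" width="331.77mm" height="216.65mm" viewBox="0 0 331.77 216.65">
  <polygon points="327.41,74.82 318.26,46.65 294.29,29.24 264.67,29.24 240.70,46.65 231.55,74.82 240.70,102.99 264.67,120.40 294.29,120.40 318.26,102.99" fill="none" stroke="#0000ff"/>
  <polyline points="83.93,29.50 300.58,210.39" fill="none" stroke="#0000ff"/>
  <polygon points="253.98,57.39 232.33,115.22 174.50,93.57 196.15,35.74" fill="none" stroke="#ff00ff"/>
</svg>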